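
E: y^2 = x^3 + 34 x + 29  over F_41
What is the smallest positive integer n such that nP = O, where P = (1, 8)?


Compute successive multiples of P until we hit O:
  1P = (1, 8)
  2P = (16, 6)
  3P = (16, 35)
  4P = (1, 33)
  5P = O

ord(P) = 5


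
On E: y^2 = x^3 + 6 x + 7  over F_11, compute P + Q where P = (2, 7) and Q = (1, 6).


P != Q, so use the chord formula.
s = (y2 - y1) / (x2 - x1) = (10) / (10) mod 11 = 1
x3 = s^2 - x1 - x2 mod 11 = 1^2 - 2 - 1 = 9
y3 = s (x1 - x3) - y1 mod 11 = 1 * (2 - 9) - 7 = 8

P + Q = (9, 8)


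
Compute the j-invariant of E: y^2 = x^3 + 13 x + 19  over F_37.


Delta = -16(4 a^3 + 27 b^2) mod 37 = 32
-1728 * (4 a)^3 = -1728 * (4*13)^3 mod 37 = 14
j = 14 * 32^(-1) mod 37 = 12

j = 12 (mod 37)


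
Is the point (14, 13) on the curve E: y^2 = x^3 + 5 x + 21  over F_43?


Check whether y^2 = x^3 + 5 x + 21 (mod 43) for (x, y) = (14, 13).
LHS: y^2 = 13^2 mod 43 = 40
RHS: x^3 + 5 x + 21 = 14^3 + 5*14 + 21 mod 43 = 40
LHS = RHS

Yes, on the curve


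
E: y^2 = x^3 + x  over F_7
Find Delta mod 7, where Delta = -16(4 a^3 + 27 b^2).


4 a^3 + 27 b^2 = 4*1^3 + 27*0^2 = 4 + 0 = 4
Delta = -16 * (4) = -64
Delta mod 7 = 6

Delta = 6 (mod 7)


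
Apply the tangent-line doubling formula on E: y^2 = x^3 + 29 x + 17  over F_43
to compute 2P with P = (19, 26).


Doubling: s = (3 x1^2 + a) / (2 y1)
s = (3*19^2 + 29) / (2*26) mod 43 = 28
x3 = s^2 - 2 x1 mod 43 = 28^2 - 2*19 = 15
y3 = s (x1 - x3) - y1 mod 43 = 28 * (19 - 15) - 26 = 0

2P = (15, 0)


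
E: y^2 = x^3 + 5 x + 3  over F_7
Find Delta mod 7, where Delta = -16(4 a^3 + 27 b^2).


4 a^3 + 27 b^2 = 4*5^3 + 27*3^2 = 500 + 243 = 743
Delta = -16 * (743) = -11888
Delta mod 7 = 5

Delta = 5 (mod 7)


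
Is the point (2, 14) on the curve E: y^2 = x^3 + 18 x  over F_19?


Check whether y^2 = x^3 + 18 x + 0 (mod 19) for (x, y) = (2, 14).
LHS: y^2 = 14^2 mod 19 = 6
RHS: x^3 + 18 x + 0 = 2^3 + 18*2 + 0 mod 19 = 6
LHS = RHS

Yes, on the curve


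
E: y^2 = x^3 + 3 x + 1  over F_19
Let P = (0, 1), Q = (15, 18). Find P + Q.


P != Q, so use the chord formula.
s = (y2 - y1) / (x2 - x1) = (17) / (15) mod 19 = 10
x3 = s^2 - x1 - x2 mod 19 = 10^2 - 0 - 15 = 9
y3 = s (x1 - x3) - y1 mod 19 = 10 * (0 - 9) - 1 = 4

P + Q = (9, 4)


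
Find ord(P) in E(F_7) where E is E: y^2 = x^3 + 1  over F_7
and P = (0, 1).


Compute successive multiples of P until we hit O:
  1P = (0, 1)
  2P = (0, 6)
  3P = O

ord(P) = 3


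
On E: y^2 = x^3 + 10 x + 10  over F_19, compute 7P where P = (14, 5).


k = 7 = 111_2 (binary, LSB first: 111)
Double-and-add from P = (14, 5):
  bit 0 = 1: acc = O + (14, 5) = (14, 5)
  bit 1 = 1: acc = (14, 5) + (11, 11) = (17, 1)
  bit 2 = 1: acc = (17, 1) + (13, 0) = (14, 14)

7P = (14, 14)


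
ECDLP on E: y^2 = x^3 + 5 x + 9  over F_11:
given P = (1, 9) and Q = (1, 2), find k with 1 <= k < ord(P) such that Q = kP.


Enumerate multiples of P until we hit Q = (1, 2):
  1P = (1, 9)
  2P = (2, 4)
  3P = (0, 8)
  4P = (0, 3)
  5P = (2, 7)
  6P = (1, 2)
Match found at i = 6.

k = 6


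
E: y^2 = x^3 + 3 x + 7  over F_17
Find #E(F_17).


For each x in F_17, count y with y^2 = x^3 + 3 x + 7 mod 17:
  x = 2: RHS = 4, y in [2, 15]  -> 2 point(s)
  x = 3: RHS = 9, y in [3, 14]  -> 2 point(s)
  x = 4: RHS = 15, y in [7, 10]  -> 2 point(s)
  x = 8: RHS = 16, y in [4, 13]  -> 2 point(s)
  x = 9: RHS = 15, y in [7, 10]  -> 2 point(s)
  x = 10: RHS = 0, y in [0]  -> 1 point(s)
  x = 13: RHS = 16, y in [4, 13]  -> 2 point(s)
Affine points: 13. Add the point at infinity: total = 14.

#E(F_17) = 14


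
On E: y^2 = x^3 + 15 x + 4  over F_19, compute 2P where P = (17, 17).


Doubling: s = (3 x1^2 + a) / (2 y1)
s = (3*17^2 + 15) / (2*17) mod 19 = 17
x3 = s^2 - 2 x1 mod 19 = 17^2 - 2*17 = 8
y3 = s (x1 - x3) - y1 mod 19 = 17 * (17 - 8) - 17 = 3

2P = (8, 3)


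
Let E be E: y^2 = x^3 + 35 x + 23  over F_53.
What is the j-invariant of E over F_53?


Delta = -16(4 a^3 + 27 b^2) mod 53 = 30
-1728 * (4 a)^3 = -1728 * (4*35)^3 mod 53 = 15
j = 15 * 30^(-1) mod 53 = 27

j = 27 (mod 53)


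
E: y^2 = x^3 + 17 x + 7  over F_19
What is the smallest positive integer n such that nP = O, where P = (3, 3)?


Compute successive multiples of P until we hit O:
  1P = (3, 3)
  2P = (14, 5)
  3P = (8, 3)
  4P = (8, 16)
  5P = (14, 14)
  6P = (3, 16)
  7P = O

ord(P) = 7


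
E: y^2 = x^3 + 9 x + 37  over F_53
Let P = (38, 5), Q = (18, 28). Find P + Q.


P != Q, so use the chord formula.
s = (y2 - y1) / (x2 - x1) = (23) / (33) mod 53 = 28
x3 = s^2 - x1 - x2 mod 53 = 28^2 - 38 - 18 = 39
y3 = s (x1 - x3) - y1 mod 53 = 28 * (38 - 39) - 5 = 20

P + Q = (39, 20)


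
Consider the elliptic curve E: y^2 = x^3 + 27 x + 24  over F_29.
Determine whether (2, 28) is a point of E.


Check whether y^2 = x^3 + 27 x + 24 (mod 29) for (x, y) = (2, 28).
LHS: y^2 = 28^2 mod 29 = 1
RHS: x^3 + 27 x + 24 = 2^3 + 27*2 + 24 mod 29 = 28
LHS != RHS

No, not on the curve


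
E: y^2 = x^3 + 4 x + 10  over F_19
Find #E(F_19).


For each x in F_19, count y with y^2 = x^3 + 4 x + 10 mod 19:
  x = 2: RHS = 7, y in [8, 11]  -> 2 point(s)
  x = 3: RHS = 11, y in [7, 12]  -> 2 point(s)
  x = 7: RHS = 1, y in [1, 18]  -> 2 point(s)
  x = 10: RHS = 5, y in [9, 10]  -> 2 point(s)
  x = 11: RHS = 17, y in [6, 13]  -> 2 point(s)
  x = 12: RHS = 0, y in [0]  -> 1 point(s)
  x = 13: RHS = 17, y in [6, 13]  -> 2 point(s)
  x = 14: RHS = 17, y in [6, 13]  -> 2 point(s)
  x = 15: RHS = 6, y in [5, 14]  -> 2 point(s)
  x = 16: RHS = 9, y in [3, 16]  -> 2 point(s)
  x = 18: RHS = 5, y in [9, 10]  -> 2 point(s)
Affine points: 21. Add the point at infinity: total = 22.

#E(F_19) = 22


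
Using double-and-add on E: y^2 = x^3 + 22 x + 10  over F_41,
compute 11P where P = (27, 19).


k = 11 = 1011_2 (binary, LSB first: 1101)
Double-and-add from P = (27, 19):
  bit 0 = 1: acc = O + (27, 19) = (27, 19)
  bit 1 = 1: acc = (27, 19) + (8, 40) = (38, 32)
  bit 2 = 0: acc unchanged = (38, 32)
  bit 3 = 1: acc = (38, 32) + (20, 39) = (22, 21)

11P = (22, 21)


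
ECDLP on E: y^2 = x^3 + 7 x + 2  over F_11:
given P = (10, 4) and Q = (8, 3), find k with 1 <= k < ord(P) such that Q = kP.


Enumerate multiples of P until we hit Q = (8, 3):
  1P = (10, 4)
  2P = (7, 8)
  3P = (8, 8)
  4P = (8, 3)
Match found at i = 4.

k = 4


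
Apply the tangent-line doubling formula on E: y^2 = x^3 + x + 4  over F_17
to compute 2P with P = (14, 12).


Doubling: s = (3 x1^2 + a) / (2 y1)
s = (3*14^2 + 1) / (2*12) mod 17 = 4
x3 = s^2 - 2 x1 mod 17 = 4^2 - 2*14 = 5
y3 = s (x1 - x3) - y1 mod 17 = 4 * (14 - 5) - 12 = 7

2P = (5, 7)


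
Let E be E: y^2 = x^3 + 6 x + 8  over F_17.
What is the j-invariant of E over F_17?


Delta = -16(4 a^3 + 27 b^2) mod 17 = 8
-1728 * (4 a)^3 = -1728 * (4*6)^3 mod 17 = 1
j = 1 * 8^(-1) mod 17 = 15

j = 15 (mod 17)


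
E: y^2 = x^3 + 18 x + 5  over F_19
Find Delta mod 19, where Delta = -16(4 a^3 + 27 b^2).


4 a^3 + 27 b^2 = 4*18^3 + 27*5^2 = 23328 + 675 = 24003
Delta = -16 * (24003) = -384048
Delta mod 19 = 18

Delta = 18 (mod 19)


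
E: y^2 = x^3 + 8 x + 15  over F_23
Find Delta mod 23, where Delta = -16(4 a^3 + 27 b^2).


4 a^3 + 27 b^2 = 4*8^3 + 27*15^2 = 2048 + 6075 = 8123
Delta = -16 * (8123) = -129968
Delta mod 23 = 5

Delta = 5 (mod 23)


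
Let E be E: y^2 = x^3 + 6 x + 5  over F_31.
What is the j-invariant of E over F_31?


Delta = -16(4 a^3 + 27 b^2) mod 31 = 21
-1728 * (4 a)^3 = -1728 * (4*6)^3 mod 31 = 15
j = 15 * 21^(-1) mod 31 = 14

j = 14 (mod 31)


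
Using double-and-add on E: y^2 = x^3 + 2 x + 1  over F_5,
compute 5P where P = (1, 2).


k = 5 = 101_2 (binary, LSB first: 101)
Double-and-add from P = (1, 2):
  bit 0 = 1: acc = O + (1, 2) = (1, 2)
  bit 1 = 0: acc unchanged = (1, 2)
  bit 2 = 1: acc = (1, 2) + (0, 4) = (3, 2)

5P = (3, 2)


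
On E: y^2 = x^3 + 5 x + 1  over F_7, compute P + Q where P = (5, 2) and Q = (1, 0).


P != Q, so use the chord formula.
s = (y2 - y1) / (x2 - x1) = (5) / (3) mod 7 = 4
x3 = s^2 - x1 - x2 mod 7 = 4^2 - 5 - 1 = 3
y3 = s (x1 - x3) - y1 mod 7 = 4 * (5 - 3) - 2 = 6

P + Q = (3, 6)


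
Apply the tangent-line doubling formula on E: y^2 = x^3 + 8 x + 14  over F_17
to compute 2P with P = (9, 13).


Doubling: s = (3 x1^2 + a) / (2 y1)
s = (3*9^2 + 8) / (2*13) mod 17 = 9
x3 = s^2 - 2 x1 mod 17 = 9^2 - 2*9 = 12
y3 = s (x1 - x3) - y1 mod 17 = 9 * (9 - 12) - 13 = 11

2P = (12, 11)


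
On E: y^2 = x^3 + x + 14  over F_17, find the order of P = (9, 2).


Compute successive multiples of P until we hit O:
  1P = (9, 2)
  2P = (14, 16)
  3P = (10, 2)
  4P = (15, 15)
  5P = (1, 4)
  6P = (6, 10)
  7P = (11, 9)
  8P = (5, 12)
  ... (continuing to 17P)
  17P = O

ord(P) = 17


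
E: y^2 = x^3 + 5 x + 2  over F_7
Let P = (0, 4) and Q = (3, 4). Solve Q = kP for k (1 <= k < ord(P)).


Enumerate multiples of P until we hit Q = (3, 4):
  1P = (0, 4)
  2P = (4, 4)
  3P = (3, 3)
  4P = (1, 1)
  5P = (1, 6)
  6P = (3, 4)
Match found at i = 6.

k = 6


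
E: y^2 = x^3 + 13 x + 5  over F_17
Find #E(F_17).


For each x in F_17, count y with y^2 = x^3 + 13 x + 5 mod 17:
  x = 1: RHS = 2, y in [6, 11]  -> 2 point(s)
  x = 4: RHS = 2, y in [6, 11]  -> 2 point(s)
  x = 5: RHS = 8, y in [5, 12]  -> 2 point(s)
  x = 8: RHS = 9, y in [3, 14]  -> 2 point(s)
  x = 9: RHS = 1, y in [1, 16]  -> 2 point(s)
  x = 10: RHS = 13, y in [8, 9]  -> 2 point(s)
  x = 11: RHS = 0, y in [0]  -> 1 point(s)
  x = 12: RHS = 2, y in [6, 11]  -> 2 point(s)
  x = 13: RHS = 8, y in [5, 12]  -> 2 point(s)
  x = 16: RHS = 8, y in [5, 12]  -> 2 point(s)
Affine points: 19. Add the point at infinity: total = 20.

#E(F_17) = 20


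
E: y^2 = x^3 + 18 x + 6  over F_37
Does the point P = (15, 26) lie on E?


Check whether y^2 = x^3 + 18 x + 6 (mod 37) for (x, y) = (15, 26).
LHS: y^2 = 26^2 mod 37 = 10
RHS: x^3 + 18 x + 6 = 15^3 + 18*15 + 6 mod 37 = 25
LHS != RHS

No, not on the curve


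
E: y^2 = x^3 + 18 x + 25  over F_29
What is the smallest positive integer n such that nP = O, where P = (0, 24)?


Compute successive multiples of P until we hit O:
  1P = (0, 24)
  2P = (16, 28)
  3P = (4, 4)
  4P = (21, 23)
  5P = (13, 7)
  6P = (22, 7)
  7P = (20, 2)
  8P = (25, 18)
  ... (continuing to 39P)
  39P = O

ord(P) = 39


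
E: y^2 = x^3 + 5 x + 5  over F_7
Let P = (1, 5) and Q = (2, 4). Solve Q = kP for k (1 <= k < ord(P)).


Enumerate multiples of P until we hit Q = (2, 4):
  1P = (1, 5)
  2P = (2, 4)
Match found at i = 2.

k = 2


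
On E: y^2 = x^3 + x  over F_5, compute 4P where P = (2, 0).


k = 4 = 100_2 (binary, LSB first: 001)
Double-and-add from P = (2, 0):
  bit 0 = 0: acc unchanged = O
  bit 1 = 0: acc unchanged = O
  bit 2 = 1: acc = O + O = O

4P = O


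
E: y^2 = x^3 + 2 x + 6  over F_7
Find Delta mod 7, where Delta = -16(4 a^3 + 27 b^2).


4 a^3 + 27 b^2 = 4*2^3 + 27*6^2 = 32 + 972 = 1004
Delta = -16 * (1004) = -16064
Delta mod 7 = 1

Delta = 1 (mod 7)


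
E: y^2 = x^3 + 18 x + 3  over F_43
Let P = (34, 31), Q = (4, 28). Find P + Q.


P != Q, so use the chord formula.
s = (y2 - y1) / (x2 - x1) = (40) / (13) mod 43 = 13
x3 = s^2 - x1 - x2 mod 43 = 13^2 - 34 - 4 = 2
y3 = s (x1 - x3) - y1 mod 43 = 13 * (34 - 2) - 31 = 41

P + Q = (2, 41)


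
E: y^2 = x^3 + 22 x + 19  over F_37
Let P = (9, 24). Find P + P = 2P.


Doubling: s = (3 x1^2 + a) / (2 y1)
s = (3*9^2 + 22) / (2*24) mod 37 = 14
x3 = s^2 - 2 x1 mod 37 = 14^2 - 2*9 = 30
y3 = s (x1 - x3) - y1 mod 37 = 14 * (9 - 30) - 24 = 15

2P = (30, 15)


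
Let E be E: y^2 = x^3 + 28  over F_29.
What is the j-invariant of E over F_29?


Delta = -16(4 a^3 + 27 b^2) mod 29 = 3
-1728 * (4 a)^3 = -1728 * (4*0)^3 mod 29 = 0
j = 0 * 3^(-1) mod 29 = 0

j = 0 (mod 29)


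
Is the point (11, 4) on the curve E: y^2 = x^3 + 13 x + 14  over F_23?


Check whether y^2 = x^3 + 13 x + 14 (mod 23) for (x, y) = (11, 4).
LHS: y^2 = 4^2 mod 23 = 16
RHS: x^3 + 13 x + 14 = 11^3 + 13*11 + 14 mod 23 = 16
LHS = RHS

Yes, on the curve


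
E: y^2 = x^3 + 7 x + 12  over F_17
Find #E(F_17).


For each x in F_17, count y with y^2 = x^3 + 7 x + 12 mod 17:
  x = 2: RHS = 0, y in [0]  -> 1 point(s)
  x = 3: RHS = 9, y in [3, 14]  -> 2 point(s)
  x = 4: RHS = 2, y in [6, 11]  -> 2 point(s)
  x = 5: RHS = 2, y in [6, 11]  -> 2 point(s)
  x = 6: RHS = 15, y in [7, 10]  -> 2 point(s)
  x = 7: RHS = 13, y in [8, 9]  -> 2 point(s)
  x = 8: RHS = 2, y in [6, 11]  -> 2 point(s)
  x = 11: RHS = 9, y in [3, 14]  -> 2 point(s)
  x = 14: RHS = 15, y in [7, 10]  -> 2 point(s)
  x = 16: RHS = 4, y in [2, 15]  -> 2 point(s)
Affine points: 19. Add the point at infinity: total = 20.

#E(F_17) = 20


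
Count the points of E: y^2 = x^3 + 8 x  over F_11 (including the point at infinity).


For each x in F_11, count y with y^2 = x^3 + 8 x + 0 mod 11:
  x = 0: RHS = 0, y in [0]  -> 1 point(s)
  x = 1: RHS = 9, y in [3, 8]  -> 2 point(s)
  x = 5: RHS = 0, y in [0]  -> 1 point(s)
  x = 6: RHS = 0, y in [0]  -> 1 point(s)
  x = 7: RHS = 3, y in [5, 6]  -> 2 point(s)
  x = 8: RHS = 4, y in [2, 9]  -> 2 point(s)
  x = 9: RHS = 9, y in [3, 8]  -> 2 point(s)
Affine points: 11. Add the point at infinity: total = 12.

#E(F_11) = 12


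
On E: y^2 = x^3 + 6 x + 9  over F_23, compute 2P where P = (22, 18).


Doubling: s = (3 x1^2 + a) / (2 y1)
s = (3*22^2 + 6) / (2*18) mod 23 = 6
x3 = s^2 - 2 x1 mod 23 = 6^2 - 2*22 = 15
y3 = s (x1 - x3) - y1 mod 23 = 6 * (22 - 15) - 18 = 1

2P = (15, 1)


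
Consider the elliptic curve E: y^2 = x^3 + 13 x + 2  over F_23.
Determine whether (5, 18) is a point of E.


Check whether y^2 = x^3 + 13 x + 2 (mod 23) for (x, y) = (5, 18).
LHS: y^2 = 18^2 mod 23 = 2
RHS: x^3 + 13 x + 2 = 5^3 + 13*5 + 2 mod 23 = 8
LHS != RHS

No, not on the curve


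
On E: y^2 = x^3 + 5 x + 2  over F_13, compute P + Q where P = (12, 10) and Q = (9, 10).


P != Q, so use the chord formula.
s = (y2 - y1) / (x2 - x1) = (0) / (10) mod 13 = 0
x3 = s^2 - x1 - x2 mod 13 = 0^2 - 12 - 9 = 5
y3 = s (x1 - x3) - y1 mod 13 = 0 * (12 - 5) - 10 = 3

P + Q = (5, 3)


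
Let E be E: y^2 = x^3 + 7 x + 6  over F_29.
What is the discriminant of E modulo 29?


4 a^3 + 27 b^2 = 4*7^3 + 27*6^2 = 1372 + 972 = 2344
Delta = -16 * (2344) = -37504
Delta mod 29 = 22

Delta = 22 (mod 29)


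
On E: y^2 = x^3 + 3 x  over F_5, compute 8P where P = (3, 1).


k = 8 = 1000_2 (binary, LSB first: 0001)
Double-and-add from P = (3, 1):
  bit 0 = 0: acc unchanged = O
  bit 1 = 0: acc unchanged = O
  bit 2 = 0: acc unchanged = O
  bit 3 = 1: acc = O + (4, 1) = (4, 1)

8P = (4, 1)


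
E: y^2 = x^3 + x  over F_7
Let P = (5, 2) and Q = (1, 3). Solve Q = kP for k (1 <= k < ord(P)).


Enumerate multiples of P until we hit Q = (1, 3):
  1P = (5, 2)
  2P = (1, 4)
  3P = (3, 4)
  4P = (0, 0)
  5P = (3, 3)
  6P = (1, 3)
Match found at i = 6.

k = 6


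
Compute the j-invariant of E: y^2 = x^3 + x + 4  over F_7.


Delta = -16(4 a^3 + 27 b^2) mod 7 = 3
-1728 * (4 a)^3 = -1728 * (4*1)^3 mod 7 = 1
j = 1 * 3^(-1) mod 7 = 5

j = 5 (mod 7)


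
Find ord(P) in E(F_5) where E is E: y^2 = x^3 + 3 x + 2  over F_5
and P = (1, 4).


Compute successive multiples of P until we hit O:
  1P = (1, 4)
  2P = (2, 4)
  3P = (2, 1)
  4P = (1, 1)
  5P = O

ord(P) = 5


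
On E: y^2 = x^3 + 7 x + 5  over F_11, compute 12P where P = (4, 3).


k = 12 = 1100_2 (binary, LSB first: 0011)
Double-and-add from P = (4, 3):
  bit 0 = 0: acc unchanged = O
  bit 1 = 0: acc unchanged = O
  bit 2 = 1: acc = O + (9, 4) = (9, 4)
  bit 3 = 1: acc = (9, 4) + (5, 0) = (9, 7)

12P = (9, 7)


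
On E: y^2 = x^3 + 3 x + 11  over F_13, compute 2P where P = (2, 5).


Doubling: s = (3 x1^2 + a) / (2 y1)
s = (3*2^2 + 3) / (2*5) mod 13 = 8
x3 = s^2 - 2 x1 mod 13 = 8^2 - 2*2 = 8
y3 = s (x1 - x3) - y1 mod 13 = 8 * (2 - 8) - 5 = 12

2P = (8, 12)


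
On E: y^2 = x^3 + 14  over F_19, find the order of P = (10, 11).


Compute successive multiples of P until we hit O:
  1P = (10, 11)
  2P = (5, 14)
  3P = (15, 11)
  4P = (13, 8)
  5P = (16, 14)
  6P = (17, 14)
  7P = (17, 5)
  8P = (16, 5)
  ... (continuing to 13P)
  13P = O

ord(P) = 13


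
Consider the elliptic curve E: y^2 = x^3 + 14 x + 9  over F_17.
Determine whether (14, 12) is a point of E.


Check whether y^2 = x^3 + 14 x + 9 (mod 17) for (x, y) = (14, 12).
LHS: y^2 = 12^2 mod 17 = 8
RHS: x^3 + 14 x + 9 = 14^3 + 14*14 + 9 mod 17 = 8
LHS = RHS

Yes, on the curve


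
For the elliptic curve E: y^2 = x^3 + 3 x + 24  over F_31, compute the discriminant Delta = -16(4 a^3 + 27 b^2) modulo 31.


4 a^3 + 27 b^2 = 4*3^3 + 27*24^2 = 108 + 15552 = 15660
Delta = -16 * (15660) = -250560
Delta mod 31 = 13

Delta = 13 (mod 31)


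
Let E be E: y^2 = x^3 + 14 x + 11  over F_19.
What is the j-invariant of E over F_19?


Delta = -16(4 a^3 + 27 b^2) mod 19 = 17
-1728 * (4 a)^3 = -1728 * (4*14)^3 mod 19 = 18
j = 18 * 17^(-1) mod 19 = 10

j = 10 (mod 19)


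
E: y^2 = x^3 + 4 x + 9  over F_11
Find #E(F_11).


For each x in F_11, count y with y^2 = x^3 + 4 x + 9 mod 11:
  x = 0: RHS = 9, y in [3, 8]  -> 2 point(s)
  x = 1: RHS = 3, y in [5, 6]  -> 2 point(s)
  x = 2: RHS = 3, y in [5, 6]  -> 2 point(s)
  x = 3: RHS = 4, y in [2, 9]  -> 2 point(s)
  x = 4: RHS = 1, y in [1, 10]  -> 2 point(s)
  x = 5: RHS = 0, y in [0]  -> 1 point(s)
  x = 8: RHS = 3, y in [5, 6]  -> 2 point(s)
  x = 9: RHS = 4, y in [2, 9]  -> 2 point(s)
  x = 10: RHS = 4, y in [2, 9]  -> 2 point(s)
Affine points: 17. Add the point at infinity: total = 18.

#E(F_11) = 18


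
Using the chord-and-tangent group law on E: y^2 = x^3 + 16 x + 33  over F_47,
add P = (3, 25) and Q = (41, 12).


P != Q, so use the chord formula.
s = (y2 - y1) / (x2 - x1) = (34) / (38) mod 47 = 38
x3 = s^2 - x1 - x2 mod 47 = 38^2 - 3 - 41 = 37
y3 = s (x1 - x3) - y1 mod 47 = 38 * (3 - 37) - 25 = 46

P + Q = (37, 46)


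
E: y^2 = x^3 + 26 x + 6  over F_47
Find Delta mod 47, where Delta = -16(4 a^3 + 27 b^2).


4 a^3 + 27 b^2 = 4*26^3 + 27*6^2 = 70304 + 972 = 71276
Delta = -16 * (71276) = -1140416
Delta mod 47 = 39

Delta = 39 (mod 47)


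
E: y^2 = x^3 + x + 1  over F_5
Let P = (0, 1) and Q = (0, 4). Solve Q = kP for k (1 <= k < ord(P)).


Enumerate multiples of P until we hit Q = (0, 4):
  1P = (0, 1)
  2P = (4, 2)
  3P = (2, 1)
  4P = (3, 4)
  5P = (3, 1)
  6P = (2, 4)
  7P = (4, 3)
  8P = (0, 4)
Match found at i = 8.

k = 8


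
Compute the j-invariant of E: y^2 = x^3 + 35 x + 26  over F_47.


Delta = -16(4 a^3 + 27 b^2) mod 47 = 27
-1728 * (4 a)^3 = -1728 * (4*35)^3 mod 47 = 36
j = 36 * 27^(-1) mod 47 = 17

j = 17 (mod 47)


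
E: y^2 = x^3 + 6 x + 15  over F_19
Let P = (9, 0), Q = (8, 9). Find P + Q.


P != Q, so use the chord formula.
s = (y2 - y1) / (x2 - x1) = (9) / (18) mod 19 = 10
x3 = s^2 - x1 - x2 mod 19 = 10^2 - 9 - 8 = 7
y3 = s (x1 - x3) - y1 mod 19 = 10 * (9 - 7) - 0 = 1

P + Q = (7, 1)


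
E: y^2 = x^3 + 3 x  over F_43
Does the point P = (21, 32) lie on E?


Check whether y^2 = x^3 + 3 x + 0 (mod 43) for (x, y) = (21, 32).
LHS: y^2 = 32^2 mod 43 = 35
RHS: x^3 + 3 x + 0 = 21^3 + 3*21 + 0 mod 43 = 36
LHS != RHS

No, not on the curve


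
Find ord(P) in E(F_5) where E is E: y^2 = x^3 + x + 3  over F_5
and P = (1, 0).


Compute successive multiples of P until we hit O:
  1P = (1, 0)
  2P = O

ord(P) = 2


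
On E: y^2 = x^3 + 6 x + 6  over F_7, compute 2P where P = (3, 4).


Doubling: s = (3 x1^2 + a) / (2 y1)
s = (3*3^2 + 6) / (2*4) mod 7 = 5
x3 = s^2 - 2 x1 mod 7 = 5^2 - 2*3 = 5
y3 = s (x1 - x3) - y1 mod 7 = 5 * (3 - 5) - 4 = 0

2P = (5, 0)


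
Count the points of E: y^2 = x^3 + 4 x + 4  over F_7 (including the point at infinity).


For each x in F_7, count y with y^2 = x^3 + 4 x + 4 mod 7:
  x = 0: RHS = 4, y in [2, 5]  -> 2 point(s)
  x = 1: RHS = 2, y in [3, 4]  -> 2 point(s)
  x = 3: RHS = 1, y in [1, 6]  -> 2 point(s)
  x = 4: RHS = 0, y in [0]  -> 1 point(s)
  x = 5: RHS = 2, y in [3, 4]  -> 2 point(s)
Affine points: 9. Add the point at infinity: total = 10.

#E(F_7) = 10


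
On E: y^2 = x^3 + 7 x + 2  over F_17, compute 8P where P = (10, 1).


k = 8 = 1000_2 (binary, LSB first: 0001)
Double-and-add from P = (10, 1):
  bit 0 = 0: acc unchanged = O
  bit 1 = 0: acc unchanged = O
  bit 2 = 0: acc unchanged = O
  bit 3 = 1: acc = O + (10, 16) = (10, 16)

8P = (10, 16)


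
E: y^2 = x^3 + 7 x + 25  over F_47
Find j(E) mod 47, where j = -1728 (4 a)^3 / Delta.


Delta = -16(4 a^3 + 27 b^2) mod 47 = 12
-1728 * (4 a)^3 = -1728 * (4*7)^3 mod 47 = 33
j = 33 * 12^(-1) mod 47 = 38

j = 38 (mod 47)


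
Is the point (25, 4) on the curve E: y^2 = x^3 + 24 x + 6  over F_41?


Check whether y^2 = x^3 + 24 x + 6 (mod 41) for (x, y) = (25, 4).
LHS: y^2 = 4^2 mod 41 = 16
RHS: x^3 + 24 x + 6 = 25^3 + 24*25 + 6 mod 41 = 36
LHS != RHS

No, not on the curve


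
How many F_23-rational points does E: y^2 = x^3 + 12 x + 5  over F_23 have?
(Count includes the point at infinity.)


For each x in F_23, count y with y^2 = x^3 + 12 x + 5 mod 23:
  x = 1: RHS = 18, y in [8, 15]  -> 2 point(s)
  x = 4: RHS = 2, y in [5, 18]  -> 2 point(s)
  x = 5: RHS = 6, y in [11, 12]  -> 2 point(s)
  x = 7: RHS = 18, y in [8, 15]  -> 2 point(s)
  x = 13: RHS = 12, y in [9, 14]  -> 2 point(s)
  x = 15: RHS = 18, y in [8, 15]  -> 2 point(s)
  x = 17: RHS = 16, y in [4, 19]  -> 2 point(s)
  x = 18: RHS = 4, y in [2, 21]  -> 2 point(s)
  x = 19: RHS = 8, y in [10, 13]  -> 2 point(s)
Affine points: 18. Add the point at infinity: total = 19.

#E(F_23) = 19


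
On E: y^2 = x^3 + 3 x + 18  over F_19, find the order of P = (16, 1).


Compute successive multiples of P until we hit O:
  1P = (16, 1)
  2P = (3, 4)
  3P = (5, 14)
  4P = (14, 7)
  5P = (17, 2)
  6P = (6, 9)
  7P = (6, 10)
  8P = (17, 17)
  ... (continuing to 13P)
  13P = O

ord(P) = 13


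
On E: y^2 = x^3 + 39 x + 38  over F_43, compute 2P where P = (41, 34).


Doubling: s = (3 x1^2 + a) / (2 y1)
s = (3*41^2 + 39) / (2*34) mod 43 = 33
x3 = s^2 - 2 x1 mod 43 = 33^2 - 2*41 = 18
y3 = s (x1 - x3) - y1 mod 43 = 33 * (41 - 18) - 34 = 37

2P = (18, 37)


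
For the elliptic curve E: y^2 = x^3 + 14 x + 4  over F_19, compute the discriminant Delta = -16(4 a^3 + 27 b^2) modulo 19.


4 a^3 + 27 b^2 = 4*14^3 + 27*4^2 = 10976 + 432 = 11408
Delta = -16 * (11408) = -182528
Delta mod 19 = 5

Delta = 5 (mod 19)


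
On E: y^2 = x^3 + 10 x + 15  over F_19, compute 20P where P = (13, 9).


k = 20 = 10100_2 (binary, LSB first: 00101)
Double-and-add from P = (13, 9):
  bit 0 = 0: acc unchanged = O
  bit 1 = 0: acc unchanged = O
  bit 2 = 1: acc = O + (6, 14) = (6, 14)
  bit 3 = 0: acc unchanged = (6, 14)
  bit 4 = 1: acc = (6, 14) + (14, 7) = (6, 5)

20P = (6, 5)


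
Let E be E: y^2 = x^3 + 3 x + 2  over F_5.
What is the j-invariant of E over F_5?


Delta = -16(4 a^3 + 27 b^2) mod 5 = 4
-1728 * (4 a)^3 = -1728 * (4*3)^3 mod 5 = 1
j = 1 * 4^(-1) mod 5 = 4

j = 4 (mod 5)


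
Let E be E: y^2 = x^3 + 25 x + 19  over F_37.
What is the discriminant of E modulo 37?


4 a^3 + 27 b^2 = 4*25^3 + 27*19^2 = 62500 + 9747 = 72247
Delta = -16 * (72247) = -1155952
Delta mod 37 = 2

Delta = 2 (mod 37)


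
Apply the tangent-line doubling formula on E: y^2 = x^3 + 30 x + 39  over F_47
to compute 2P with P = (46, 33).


Doubling: s = (3 x1^2 + a) / (2 y1)
s = (3*46^2 + 30) / (2*33) mod 47 = 24
x3 = s^2 - 2 x1 mod 47 = 24^2 - 2*46 = 14
y3 = s (x1 - x3) - y1 mod 47 = 24 * (46 - 14) - 33 = 30

2P = (14, 30)


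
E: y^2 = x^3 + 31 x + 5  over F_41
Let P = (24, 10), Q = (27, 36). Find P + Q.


P != Q, so use the chord formula.
s = (y2 - y1) / (x2 - x1) = (26) / (3) mod 41 = 36
x3 = s^2 - x1 - x2 mod 41 = 36^2 - 24 - 27 = 15
y3 = s (x1 - x3) - y1 mod 41 = 36 * (24 - 15) - 10 = 27

P + Q = (15, 27)


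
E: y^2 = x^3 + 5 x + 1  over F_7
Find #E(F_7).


For each x in F_7, count y with y^2 = x^3 + 5 x + 1 mod 7:
  x = 0: RHS = 1, y in [1, 6]  -> 2 point(s)
  x = 1: RHS = 0, y in [0]  -> 1 point(s)
  x = 3: RHS = 1, y in [1, 6]  -> 2 point(s)
  x = 4: RHS = 1, y in [1, 6]  -> 2 point(s)
  x = 5: RHS = 4, y in [2, 5]  -> 2 point(s)
  x = 6: RHS = 2, y in [3, 4]  -> 2 point(s)
Affine points: 11. Add the point at infinity: total = 12.

#E(F_7) = 12


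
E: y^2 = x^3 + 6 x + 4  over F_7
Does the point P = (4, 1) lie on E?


Check whether y^2 = x^3 + 6 x + 4 (mod 7) for (x, y) = (4, 1).
LHS: y^2 = 1^2 mod 7 = 1
RHS: x^3 + 6 x + 4 = 4^3 + 6*4 + 4 mod 7 = 1
LHS = RHS

Yes, on the curve


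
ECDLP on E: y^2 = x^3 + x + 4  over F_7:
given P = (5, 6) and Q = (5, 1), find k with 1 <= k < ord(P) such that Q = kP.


Enumerate multiples of P until we hit Q = (5, 1):
  1P = (5, 6)
  2P = (6, 4)
  3P = (0, 5)
  4P = (4, 4)
  5P = (2, 0)
  6P = (4, 3)
  7P = (0, 2)
  8P = (6, 3)
  9P = (5, 1)
Match found at i = 9.

k = 9


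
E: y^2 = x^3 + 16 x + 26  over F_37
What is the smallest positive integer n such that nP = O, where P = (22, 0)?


Compute successive multiples of P until we hit O:
  1P = (22, 0)
  2P = O

ord(P) = 2


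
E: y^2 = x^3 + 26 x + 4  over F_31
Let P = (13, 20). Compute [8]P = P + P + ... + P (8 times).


k = 8 = 1000_2 (binary, LSB first: 0001)
Double-and-add from P = (13, 20):
  bit 0 = 0: acc unchanged = O
  bit 1 = 0: acc unchanged = O
  bit 2 = 0: acc unchanged = O
  bit 3 = 1: acc = O + (2, 23) = (2, 23)

8P = (2, 23)


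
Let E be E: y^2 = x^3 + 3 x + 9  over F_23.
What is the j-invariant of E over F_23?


Delta = -16(4 a^3 + 27 b^2) mod 23 = 11
-1728 * (4 a)^3 = -1728 * (4*3)^3 mod 23 = 14
j = 14 * 11^(-1) mod 23 = 18

j = 18 (mod 23)


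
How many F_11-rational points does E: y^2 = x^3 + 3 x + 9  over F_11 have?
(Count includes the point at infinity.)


For each x in F_11, count y with y^2 = x^3 + 3 x + 9 mod 11:
  x = 0: RHS = 9, y in [3, 8]  -> 2 point(s)
  x = 2: RHS = 1, y in [1, 10]  -> 2 point(s)
  x = 3: RHS = 1, y in [1, 10]  -> 2 point(s)
  x = 6: RHS = 1, y in [1, 10]  -> 2 point(s)
  x = 10: RHS = 5, y in [4, 7]  -> 2 point(s)
Affine points: 10. Add the point at infinity: total = 11.

#E(F_11) = 11


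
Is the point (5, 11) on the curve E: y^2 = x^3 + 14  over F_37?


Check whether y^2 = x^3 + 0 x + 14 (mod 37) for (x, y) = (5, 11).
LHS: y^2 = 11^2 mod 37 = 10
RHS: x^3 + 0 x + 14 = 5^3 + 0*5 + 14 mod 37 = 28
LHS != RHS

No, not on the curve


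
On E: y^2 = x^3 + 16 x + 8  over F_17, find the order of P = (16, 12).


Compute successive multiples of P until we hit O:
  1P = (16, 12)
  2P = (0, 12)
  3P = (1, 5)
  4P = (8, 11)
  5P = (14, 1)
  6P = (13, 13)
  7P = (7, 2)
  8P = (3, 10)
  ... (continuing to 24P)
  24P = O

ord(P) = 24


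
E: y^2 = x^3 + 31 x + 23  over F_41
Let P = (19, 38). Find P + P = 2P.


Doubling: s = (3 x1^2 + a) / (2 y1)
s = (3*19^2 + 31) / (2*38) mod 41 = 33
x3 = s^2 - 2 x1 mod 41 = 33^2 - 2*19 = 26
y3 = s (x1 - x3) - y1 mod 41 = 33 * (19 - 26) - 38 = 18

2P = (26, 18)


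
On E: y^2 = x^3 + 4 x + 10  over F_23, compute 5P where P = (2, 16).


k = 5 = 101_2 (binary, LSB first: 101)
Double-and-add from P = (2, 16):
  bit 0 = 1: acc = O + (2, 16) = (2, 16)
  bit 1 = 0: acc unchanged = (2, 16)
  bit 2 = 1: acc = (2, 16) + (2, 16) = (2, 7)

5P = (2, 7)


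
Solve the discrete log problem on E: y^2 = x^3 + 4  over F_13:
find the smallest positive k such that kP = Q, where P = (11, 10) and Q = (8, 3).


Enumerate multiples of P until we hit Q = (8, 3):
  1P = (11, 10)
  2P = (8, 10)
  3P = (7, 3)
  4P = (7, 10)
  5P = (8, 3)
Match found at i = 5.

k = 5


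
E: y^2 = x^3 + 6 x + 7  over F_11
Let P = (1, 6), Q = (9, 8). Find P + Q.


P != Q, so use the chord formula.
s = (y2 - y1) / (x2 - x1) = (2) / (8) mod 11 = 3
x3 = s^2 - x1 - x2 mod 11 = 3^2 - 1 - 9 = 10
y3 = s (x1 - x3) - y1 mod 11 = 3 * (1 - 10) - 6 = 0

P + Q = (10, 0)


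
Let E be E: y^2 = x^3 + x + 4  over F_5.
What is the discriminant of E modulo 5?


4 a^3 + 27 b^2 = 4*1^3 + 27*4^2 = 4 + 432 = 436
Delta = -16 * (436) = -6976
Delta mod 5 = 4

Delta = 4 (mod 5)


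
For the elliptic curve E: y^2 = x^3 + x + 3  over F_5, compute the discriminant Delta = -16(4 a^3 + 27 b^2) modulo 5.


4 a^3 + 27 b^2 = 4*1^3 + 27*3^2 = 4 + 243 = 247
Delta = -16 * (247) = -3952
Delta mod 5 = 3

Delta = 3 (mod 5)


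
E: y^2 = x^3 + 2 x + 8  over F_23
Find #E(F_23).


For each x in F_23, count y with y^2 = x^3 + 2 x + 8 mod 23:
  x = 0: RHS = 8, y in [10, 13]  -> 2 point(s)
  x = 3: RHS = 18, y in [8, 15]  -> 2 point(s)
  x = 6: RHS = 6, y in [11, 12]  -> 2 point(s)
  x = 10: RHS = 16, y in [4, 19]  -> 2 point(s)
  x = 11: RHS = 4, y in [2, 21]  -> 2 point(s)
  x = 12: RHS = 12, y in [9, 14]  -> 2 point(s)
  x = 13: RHS = 0, y in [0]  -> 1 point(s)
  x = 15: RHS = 9, y in [3, 20]  -> 2 point(s)
Affine points: 15. Add the point at infinity: total = 16.

#E(F_23) = 16


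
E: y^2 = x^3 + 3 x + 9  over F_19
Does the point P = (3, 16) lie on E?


Check whether y^2 = x^3 + 3 x + 9 (mod 19) for (x, y) = (3, 16).
LHS: y^2 = 16^2 mod 19 = 9
RHS: x^3 + 3 x + 9 = 3^3 + 3*3 + 9 mod 19 = 7
LHS != RHS

No, not on the curve


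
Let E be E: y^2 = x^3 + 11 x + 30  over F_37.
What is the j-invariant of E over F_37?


Delta = -16(4 a^3 + 27 b^2) mod 37 = 23
-1728 * (4 a)^3 = -1728 * (4*11)^3 mod 37 = 36
j = 36 * 23^(-1) mod 37 = 8

j = 8 (mod 37)


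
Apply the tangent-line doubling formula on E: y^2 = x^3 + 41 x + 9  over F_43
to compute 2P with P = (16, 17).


Doubling: s = (3 x1^2 + a) / (2 y1)
s = (3*16^2 + 41) / (2*17) mod 43 = 20
x3 = s^2 - 2 x1 mod 43 = 20^2 - 2*16 = 24
y3 = s (x1 - x3) - y1 mod 43 = 20 * (16 - 24) - 17 = 38

2P = (24, 38)


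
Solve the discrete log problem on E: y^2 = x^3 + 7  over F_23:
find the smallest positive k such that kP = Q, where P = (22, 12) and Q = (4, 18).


Enumerate multiples of P until we hit Q = (4, 18):
  1P = (22, 12)
  2P = (11, 21)
  3P = (15, 22)
  4P = (4, 5)
  5P = (10, 8)
  6P = (9, 0)
  7P = (10, 15)
  8P = (4, 18)
Match found at i = 8.

k = 8


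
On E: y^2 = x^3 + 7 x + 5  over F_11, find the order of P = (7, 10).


Compute successive multiples of P until we hit O:
  1P = (7, 10)
  2P = (8, 1)
  3P = (0, 4)
  4P = (9, 4)
  5P = (4, 3)
  6P = (3, 3)
  7P = (2, 7)
  8P = (5, 0)
  ... (continuing to 16P)
  16P = O

ord(P) = 16


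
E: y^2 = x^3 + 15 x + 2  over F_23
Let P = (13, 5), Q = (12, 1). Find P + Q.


P != Q, so use the chord formula.
s = (y2 - y1) / (x2 - x1) = (19) / (22) mod 23 = 4
x3 = s^2 - x1 - x2 mod 23 = 4^2 - 13 - 12 = 14
y3 = s (x1 - x3) - y1 mod 23 = 4 * (13 - 14) - 5 = 14

P + Q = (14, 14)


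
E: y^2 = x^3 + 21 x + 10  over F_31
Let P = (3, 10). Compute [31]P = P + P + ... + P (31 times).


k = 31 = 11111_2 (binary, LSB first: 11111)
Double-and-add from P = (3, 10):
  bit 0 = 1: acc = O + (3, 10) = (3, 10)
  bit 1 = 1: acc = (3, 10) + (1, 1) = (24, 4)
  bit 2 = 1: acc = (24, 4) + (18, 12) = (8, 16)
  bit 3 = 1: acc = (8, 16) + (14, 14) = (16, 28)
  bit 4 = 1: acc = (16, 28) + (13, 0) = (3, 21)

31P = (3, 21)


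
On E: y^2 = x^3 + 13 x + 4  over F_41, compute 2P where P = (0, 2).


Doubling: s = (3 x1^2 + a) / (2 y1)
s = (3*0^2 + 13) / (2*2) mod 41 = 34
x3 = s^2 - 2 x1 mod 41 = 34^2 - 2*0 = 8
y3 = s (x1 - x3) - y1 mod 41 = 34 * (0 - 8) - 2 = 13

2P = (8, 13)


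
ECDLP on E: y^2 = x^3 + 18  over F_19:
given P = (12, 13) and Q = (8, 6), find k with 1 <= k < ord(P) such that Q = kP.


Enumerate multiples of P until we hit Q = (8, 6):
  1P = (12, 13)
  2P = (18, 13)
  3P = (8, 6)
Match found at i = 3.

k = 3


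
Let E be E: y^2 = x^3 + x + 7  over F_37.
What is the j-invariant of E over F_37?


Delta = -16(4 a^3 + 27 b^2) mod 37 = 6
-1728 * (4 a)^3 = -1728 * (4*1)^3 mod 37 = 1
j = 1 * 6^(-1) mod 37 = 31

j = 31 (mod 37)


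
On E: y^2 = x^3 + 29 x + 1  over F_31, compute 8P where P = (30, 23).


k = 8 = 1000_2 (binary, LSB first: 0001)
Double-and-add from P = (30, 23):
  bit 0 = 0: acc unchanged = O
  bit 1 = 0: acc unchanged = O
  bit 2 = 0: acc unchanged = O
  bit 3 = 1: acc = O + (26, 17) = (26, 17)

8P = (26, 17)


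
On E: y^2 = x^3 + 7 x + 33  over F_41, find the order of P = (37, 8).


Compute successive multiples of P until we hit O:
  1P = (37, 8)
  2P = (3, 32)
  3P = (32, 15)
  4P = (33, 11)
  5P = (10, 23)
  6P = (10, 18)
  7P = (33, 30)
  8P = (32, 26)
  ... (continuing to 11P)
  11P = O

ord(P) = 11


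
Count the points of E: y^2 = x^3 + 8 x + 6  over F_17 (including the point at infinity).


For each x in F_17, count y with y^2 = x^3 + 8 x + 6 mod 17:
  x = 1: RHS = 15, y in [7, 10]  -> 2 point(s)
  x = 2: RHS = 13, y in [8, 9]  -> 2 point(s)
  x = 4: RHS = 0, y in [0]  -> 1 point(s)
  x = 5: RHS = 1, y in [1, 16]  -> 2 point(s)
  x = 6: RHS = 15, y in [7, 10]  -> 2 point(s)
  x = 8: RHS = 4, y in [2, 15]  -> 2 point(s)
  x = 9: RHS = 8, y in [5, 12]  -> 2 point(s)
  x = 10: RHS = 15, y in [7, 10]  -> 2 point(s)
  x = 15: RHS = 16, y in [4, 13]  -> 2 point(s)
Affine points: 17. Add the point at infinity: total = 18.

#E(F_17) = 18


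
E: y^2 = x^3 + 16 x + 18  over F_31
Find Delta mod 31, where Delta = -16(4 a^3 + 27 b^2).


4 a^3 + 27 b^2 = 4*16^3 + 27*18^2 = 16384 + 8748 = 25132
Delta = -16 * (25132) = -402112
Delta mod 31 = 20

Delta = 20 (mod 31)


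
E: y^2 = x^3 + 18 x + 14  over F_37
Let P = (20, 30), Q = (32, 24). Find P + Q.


P != Q, so use the chord formula.
s = (y2 - y1) / (x2 - x1) = (31) / (12) mod 37 = 18
x3 = s^2 - x1 - x2 mod 37 = 18^2 - 20 - 32 = 13
y3 = s (x1 - x3) - y1 mod 37 = 18 * (20 - 13) - 30 = 22

P + Q = (13, 22)


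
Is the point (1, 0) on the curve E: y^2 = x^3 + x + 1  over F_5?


Check whether y^2 = x^3 + 1 x + 1 (mod 5) for (x, y) = (1, 0).
LHS: y^2 = 0^2 mod 5 = 0
RHS: x^3 + 1 x + 1 = 1^3 + 1*1 + 1 mod 5 = 3
LHS != RHS

No, not on the curve


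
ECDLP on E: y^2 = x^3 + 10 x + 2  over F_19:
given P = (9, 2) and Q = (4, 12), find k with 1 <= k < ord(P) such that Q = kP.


Enumerate multiples of P until we hit Q = (4, 12):
  1P = (9, 2)
  2P = (8, 9)
  3P = (13, 7)
  4P = (14, 6)
  5P = (5, 5)
  6P = (2, 7)
  7P = (12, 11)
  8P = (7, 4)
  9P = (4, 12)
Match found at i = 9.

k = 9


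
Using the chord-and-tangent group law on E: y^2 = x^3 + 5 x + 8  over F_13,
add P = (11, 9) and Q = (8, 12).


P != Q, so use the chord formula.
s = (y2 - y1) / (x2 - x1) = (3) / (10) mod 13 = 12
x3 = s^2 - x1 - x2 mod 13 = 12^2 - 11 - 8 = 8
y3 = s (x1 - x3) - y1 mod 13 = 12 * (11 - 8) - 9 = 1

P + Q = (8, 1)


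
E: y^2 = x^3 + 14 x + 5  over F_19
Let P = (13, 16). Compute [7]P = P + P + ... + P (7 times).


k = 7 = 111_2 (binary, LSB first: 111)
Double-and-add from P = (13, 16):
  bit 0 = 1: acc = O + (13, 16) = (13, 16)
  bit 1 = 1: acc = (13, 16) + (18, 16) = (7, 3)
  bit 2 = 1: acc = (7, 3) + (0, 9) = (17, 11)

7P = (17, 11)


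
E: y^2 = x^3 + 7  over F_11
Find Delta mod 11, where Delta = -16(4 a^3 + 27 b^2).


4 a^3 + 27 b^2 = 4*0^3 + 27*7^2 = 0 + 1323 = 1323
Delta = -16 * (1323) = -21168
Delta mod 11 = 7

Delta = 7 (mod 11)


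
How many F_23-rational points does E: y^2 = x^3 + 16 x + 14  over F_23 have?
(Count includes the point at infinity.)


For each x in F_23, count y with y^2 = x^3 + 16 x + 14 mod 23:
  x = 1: RHS = 8, y in [10, 13]  -> 2 point(s)
  x = 2: RHS = 8, y in [10, 13]  -> 2 point(s)
  x = 4: RHS = 4, y in [2, 21]  -> 2 point(s)
  x = 5: RHS = 12, y in [9, 14]  -> 2 point(s)
  x = 6: RHS = 4, y in [2, 21]  -> 2 point(s)
  x = 7: RHS = 9, y in [3, 20]  -> 2 point(s)
  x = 9: RHS = 13, y in [6, 17]  -> 2 point(s)
  x = 10: RHS = 1, y in [1, 22]  -> 2 point(s)
  x = 11: RHS = 3, y in [7, 16]  -> 2 point(s)
  x = 12: RHS = 2, y in [5, 18]  -> 2 point(s)
  x = 13: RHS = 4, y in [2, 21]  -> 2 point(s)
  x = 15: RHS = 18, y in [8, 15]  -> 2 point(s)
  x = 17: RHS = 1, y in [1, 22]  -> 2 point(s)
  x = 18: RHS = 16, y in [4, 19]  -> 2 point(s)
  x = 19: RHS = 1, y in [1, 22]  -> 2 point(s)
  x = 20: RHS = 8, y in [10, 13]  -> 2 point(s)
Affine points: 32. Add the point at infinity: total = 33.

#E(F_23) = 33


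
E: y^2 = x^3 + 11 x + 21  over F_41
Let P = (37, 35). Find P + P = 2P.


Doubling: s = (3 x1^2 + a) / (2 y1)
s = (3*37^2 + 11) / (2*35) mod 41 = 19
x3 = s^2 - 2 x1 mod 41 = 19^2 - 2*37 = 0
y3 = s (x1 - x3) - y1 mod 41 = 19 * (37 - 0) - 35 = 12

2P = (0, 12)


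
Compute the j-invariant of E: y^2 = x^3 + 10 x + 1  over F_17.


Delta = -16(4 a^3 + 27 b^2) mod 17 = 15
-1728 * (4 a)^3 = -1728 * (4*10)^3 mod 17 = 4
j = 4 * 15^(-1) mod 17 = 15

j = 15 (mod 17)


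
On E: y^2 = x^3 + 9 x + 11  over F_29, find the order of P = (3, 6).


Compute successive multiples of P until we hit O:
  1P = (3, 6)
  2P = (3, 23)
  3P = O

ord(P) = 3


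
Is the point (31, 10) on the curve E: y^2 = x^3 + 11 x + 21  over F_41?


Check whether y^2 = x^3 + 11 x + 21 (mod 41) for (x, y) = (31, 10).
LHS: y^2 = 10^2 mod 41 = 18
RHS: x^3 + 11 x + 21 = 31^3 + 11*31 + 21 mod 41 = 18
LHS = RHS

Yes, on the curve


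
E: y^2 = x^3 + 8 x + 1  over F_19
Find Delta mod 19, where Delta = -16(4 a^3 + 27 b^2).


4 a^3 + 27 b^2 = 4*8^3 + 27*1^2 = 2048 + 27 = 2075
Delta = -16 * (2075) = -33200
Delta mod 19 = 12

Delta = 12 (mod 19)


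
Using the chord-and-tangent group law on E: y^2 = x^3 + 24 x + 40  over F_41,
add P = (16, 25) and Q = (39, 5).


P != Q, so use the chord formula.
s = (y2 - y1) / (x2 - x1) = (21) / (23) mod 41 = 33
x3 = s^2 - x1 - x2 mod 41 = 33^2 - 16 - 39 = 9
y3 = s (x1 - x3) - y1 mod 41 = 33 * (16 - 9) - 25 = 1

P + Q = (9, 1)


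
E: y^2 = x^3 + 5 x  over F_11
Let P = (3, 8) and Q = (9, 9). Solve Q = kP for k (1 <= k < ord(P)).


Enumerate multiples of P until we hit Q = (9, 9):
  1P = (3, 8)
  2P = (9, 2)
  3P = (0, 0)
  4P = (9, 9)
Match found at i = 4.

k = 4


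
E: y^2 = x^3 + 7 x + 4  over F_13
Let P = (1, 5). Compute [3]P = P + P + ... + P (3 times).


k = 3 = 11_2 (binary, LSB first: 11)
Double-and-add from P = (1, 5):
  bit 0 = 1: acc = O + (1, 5) = (1, 5)
  bit 1 = 1: acc = (1, 5) + (12, 10) = (3, 0)

3P = (3, 0)


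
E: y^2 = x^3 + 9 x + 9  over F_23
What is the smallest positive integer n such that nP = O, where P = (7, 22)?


Compute successive multiples of P until we hit O:
  1P = (7, 22)
  2P = (21, 12)
  3P = (11, 17)
  4P = (8, 8)
  5P = (20, 22)
  6P = (19, 1)
  7P = (13, 0)
  8P = (19, 22)
  ... (continuing to 14P)
  14P = O

ord(P) = 14


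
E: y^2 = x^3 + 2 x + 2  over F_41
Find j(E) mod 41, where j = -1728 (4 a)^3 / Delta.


Delta = -16(4 a^3 + 27 b^2) mod 41 = 15
-1728 * (4 a)^3 = -1728 * (4*2)^3 mod 41 = 3
j = 3 * 15^(-1) mod 41 = 33

j = 33 (mod 41)


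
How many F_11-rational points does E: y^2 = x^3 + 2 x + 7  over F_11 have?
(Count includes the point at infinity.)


For each x in F_11, count y with y^2 = x^3 + 2 x + 7 mod 11:
  x = 6: RHS = 4, y in [2, 9]  -> 2 point(s)
  x = 7: RHS = 1, y in [1, 10]  -> 2 point(s)
  x = 10: RHS = 4, y in [2, 9]  -> 2 point(s)
Affine points: 6. Add the point at infinity: total = 7.

#E(F_11) = 7


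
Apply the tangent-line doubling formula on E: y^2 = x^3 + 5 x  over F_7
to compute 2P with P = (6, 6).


Doubling: s = (3 x1^2 + a) / (2 y1)
s = (3*6^2 + 5) / (2*6) mod 7 = 3
x3 = s^2 - 2 x1 mod 7 = 3^2 - 2*6 = 4
y3 = s (x1 - x3) - y1 mod 7 = 3 * (6 - 4) - 6 = 0

2P = (4, 0)


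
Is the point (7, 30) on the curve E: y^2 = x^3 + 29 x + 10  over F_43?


Check whether y^2 = x^3 + 29 x + 10 (mod 43) for (x, y) = (7, 30).
LHS: y^2 = 30^2 mod 43 = 40
RHS: x^3 + 29 x + 10 = 7^3 + 29*7 + 10 mod 43 = 40
LHS = RHS

Yes, on the curve


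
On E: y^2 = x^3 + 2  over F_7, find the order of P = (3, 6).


Compute successive multiples of P until we hit O:
  1P = (3, 6)
  2P = (3, 1)
  3P = O

ord(P) = 3


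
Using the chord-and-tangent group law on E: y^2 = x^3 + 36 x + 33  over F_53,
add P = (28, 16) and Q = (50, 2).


P != Q, so use the chord formula.
s = (y2 - y1) / (x2 - x1) = (39) / (22) mod 53 = 9
x3 = s^2 - x1 - x2 mod 53 = 9^2 - 28 - 50 = 3
y3 = s (x1 - x3) - y1 mod 53 = 9 * (28 - 3) - 16 = 50

P + Q = (3, 50)


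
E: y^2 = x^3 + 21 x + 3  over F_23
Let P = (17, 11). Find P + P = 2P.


Doubling: s = (3 x1^2 + a) / (2 y1)
s = (3*17^2 + 21) / (2*11) mod 23 = 9
x3 = s^2 - 2 x1 mod 23 = 9^2 - 2*17 = 1
y3 = s (x1 - x3) - y1 mod 23 = 9 * (17 - 1) - 11 = 18

2P = (1, 18)
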